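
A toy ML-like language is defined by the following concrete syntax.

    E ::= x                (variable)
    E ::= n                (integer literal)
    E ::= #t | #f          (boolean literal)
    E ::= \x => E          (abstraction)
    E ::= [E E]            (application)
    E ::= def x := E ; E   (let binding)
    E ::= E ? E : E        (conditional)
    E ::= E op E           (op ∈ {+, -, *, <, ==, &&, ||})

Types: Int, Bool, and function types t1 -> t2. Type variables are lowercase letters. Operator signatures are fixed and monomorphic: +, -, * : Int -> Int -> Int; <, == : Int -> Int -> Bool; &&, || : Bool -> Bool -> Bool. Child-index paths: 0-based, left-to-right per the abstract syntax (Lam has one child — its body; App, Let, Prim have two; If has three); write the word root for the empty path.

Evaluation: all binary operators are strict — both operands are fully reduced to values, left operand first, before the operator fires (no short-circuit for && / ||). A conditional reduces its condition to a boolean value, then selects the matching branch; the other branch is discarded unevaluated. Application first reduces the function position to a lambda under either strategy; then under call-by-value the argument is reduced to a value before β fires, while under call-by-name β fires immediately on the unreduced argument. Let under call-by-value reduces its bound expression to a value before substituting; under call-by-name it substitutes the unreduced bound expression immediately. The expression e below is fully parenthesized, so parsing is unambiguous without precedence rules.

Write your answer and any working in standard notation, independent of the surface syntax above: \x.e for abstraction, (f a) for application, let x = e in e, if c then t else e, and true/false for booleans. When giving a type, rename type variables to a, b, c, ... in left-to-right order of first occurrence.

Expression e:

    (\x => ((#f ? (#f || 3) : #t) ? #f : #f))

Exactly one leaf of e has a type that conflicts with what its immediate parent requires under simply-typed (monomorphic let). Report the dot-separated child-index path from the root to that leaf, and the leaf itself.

Working:
  unify Bool ~ Bool
  unify Bool ~ Bool
  unify Int ~ Bool
  FAIL: mismatch Int ~ Bool

Answer: 0.0.1.1 : 3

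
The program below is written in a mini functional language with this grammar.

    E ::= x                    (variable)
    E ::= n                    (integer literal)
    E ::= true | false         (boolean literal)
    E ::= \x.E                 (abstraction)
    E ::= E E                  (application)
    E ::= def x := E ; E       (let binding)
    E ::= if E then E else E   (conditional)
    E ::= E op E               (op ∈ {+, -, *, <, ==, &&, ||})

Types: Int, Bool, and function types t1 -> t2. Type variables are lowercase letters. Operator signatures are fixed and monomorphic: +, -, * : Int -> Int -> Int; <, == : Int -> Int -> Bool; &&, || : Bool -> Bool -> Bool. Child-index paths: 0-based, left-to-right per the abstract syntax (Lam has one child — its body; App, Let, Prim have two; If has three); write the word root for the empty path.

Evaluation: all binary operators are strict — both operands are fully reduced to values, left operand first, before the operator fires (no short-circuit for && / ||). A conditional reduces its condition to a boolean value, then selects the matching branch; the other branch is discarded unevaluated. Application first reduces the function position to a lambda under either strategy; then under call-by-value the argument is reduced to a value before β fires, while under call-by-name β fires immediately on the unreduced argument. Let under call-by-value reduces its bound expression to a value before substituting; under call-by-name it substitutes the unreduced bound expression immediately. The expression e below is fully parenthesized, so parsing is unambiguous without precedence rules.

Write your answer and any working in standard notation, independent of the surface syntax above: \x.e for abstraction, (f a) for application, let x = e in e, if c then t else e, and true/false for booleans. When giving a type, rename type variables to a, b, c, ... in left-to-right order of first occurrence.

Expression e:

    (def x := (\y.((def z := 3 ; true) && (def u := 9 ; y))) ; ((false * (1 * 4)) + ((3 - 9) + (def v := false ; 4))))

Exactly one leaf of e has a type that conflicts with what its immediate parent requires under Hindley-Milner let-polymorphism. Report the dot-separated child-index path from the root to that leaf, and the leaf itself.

Derivation:
let z : Int
  unify Bool ~ Bool
let u : Int
y : a
  unify a ~ Bool
\y._ : Bool -> Bool
let x : Bool -> Bool
  unify Bool ~ Int
  FAIL: mismatch Bool ~ Int

Answer: 1.0.0 : false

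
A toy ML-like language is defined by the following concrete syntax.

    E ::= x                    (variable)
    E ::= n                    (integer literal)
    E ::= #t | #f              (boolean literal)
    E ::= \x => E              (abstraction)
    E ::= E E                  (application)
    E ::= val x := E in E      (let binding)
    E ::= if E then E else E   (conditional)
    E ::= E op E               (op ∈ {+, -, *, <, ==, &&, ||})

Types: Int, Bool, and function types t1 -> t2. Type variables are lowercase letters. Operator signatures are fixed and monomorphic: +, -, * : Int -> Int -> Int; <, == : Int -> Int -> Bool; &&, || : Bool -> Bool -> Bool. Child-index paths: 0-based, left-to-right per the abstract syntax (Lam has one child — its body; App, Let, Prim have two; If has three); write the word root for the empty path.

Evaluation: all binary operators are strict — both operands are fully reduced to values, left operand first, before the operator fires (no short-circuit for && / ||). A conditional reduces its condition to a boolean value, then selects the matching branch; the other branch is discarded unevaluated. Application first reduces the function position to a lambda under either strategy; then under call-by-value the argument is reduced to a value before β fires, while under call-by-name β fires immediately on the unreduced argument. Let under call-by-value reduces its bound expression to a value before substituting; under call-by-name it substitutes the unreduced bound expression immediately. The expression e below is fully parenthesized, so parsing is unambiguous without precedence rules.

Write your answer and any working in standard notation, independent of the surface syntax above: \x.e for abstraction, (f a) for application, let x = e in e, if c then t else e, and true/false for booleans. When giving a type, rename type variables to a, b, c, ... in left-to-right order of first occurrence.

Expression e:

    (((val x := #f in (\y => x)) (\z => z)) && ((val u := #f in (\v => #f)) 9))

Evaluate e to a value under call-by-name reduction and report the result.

Working:
step 0: (((let x = false in (\y.x)) (\z.z)) && ((let u = false in (\v.false)) 9))
step 1: [let@0.0] (((\y.false) (\z.z)) && ((let u = false in (\v.false)) 9))
step 2: [beta@0] (false && ((let u = false in (\v.false)) 9))
step 3: [let@1.0] (false && ((\v.false) 9))
step 4: [beta@1] (false && false)
step 5: [delta@root] false

Answer: false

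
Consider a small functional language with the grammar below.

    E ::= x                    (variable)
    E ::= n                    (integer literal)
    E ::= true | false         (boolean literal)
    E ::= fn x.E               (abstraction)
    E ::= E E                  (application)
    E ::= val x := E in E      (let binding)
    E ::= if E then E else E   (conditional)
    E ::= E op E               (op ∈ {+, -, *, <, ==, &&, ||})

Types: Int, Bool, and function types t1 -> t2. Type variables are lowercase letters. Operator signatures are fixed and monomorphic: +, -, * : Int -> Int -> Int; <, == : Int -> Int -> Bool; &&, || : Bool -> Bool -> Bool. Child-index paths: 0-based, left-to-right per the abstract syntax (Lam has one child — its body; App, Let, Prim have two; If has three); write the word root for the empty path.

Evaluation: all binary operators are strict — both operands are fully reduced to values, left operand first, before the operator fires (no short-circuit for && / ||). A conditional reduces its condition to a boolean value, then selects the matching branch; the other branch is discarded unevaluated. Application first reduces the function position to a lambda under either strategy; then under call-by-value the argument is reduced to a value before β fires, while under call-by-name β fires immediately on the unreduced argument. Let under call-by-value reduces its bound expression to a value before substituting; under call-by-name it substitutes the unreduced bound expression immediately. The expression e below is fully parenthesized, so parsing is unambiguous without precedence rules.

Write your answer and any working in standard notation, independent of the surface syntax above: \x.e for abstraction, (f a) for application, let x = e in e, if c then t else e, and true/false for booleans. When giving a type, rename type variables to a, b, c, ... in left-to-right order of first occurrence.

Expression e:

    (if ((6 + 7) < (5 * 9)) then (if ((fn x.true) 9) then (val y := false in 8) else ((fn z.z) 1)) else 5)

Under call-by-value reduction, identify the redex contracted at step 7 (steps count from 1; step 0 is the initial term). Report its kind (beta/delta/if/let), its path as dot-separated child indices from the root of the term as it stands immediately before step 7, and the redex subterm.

Trace:
step 0: (if ((6 + 7) < (5 * 9)) then (if ((\x.true) 9) then (let y = false in 8) else ((\z.z) 1)) else 5)
step 1: [delta@0.0] (if (13 < (5 * 9)) then (if ((\x.true) 9) then (let y = false in 8) else ((\z.z) 1)) else 5)
step 2: [delta@0.1] (if (13 < 45) then (if ((\x.true) 9) then (let y = false in 8) else ((\z.z) 1)) else 5)
step 3: [delta@0] (if true then (if ((\x.true) 9) then (let y = false in 8) else ((\z.z) 1)) else 5)
step 4: [if@root] (if ((\x.true) 9) then (let y = false in 8) else ((\z.z) 1))
step 5: [beta@0] (if true then (let y = false in 8) else ((\z.z) 1))
step 6: [if@root] (let y = false in 8)
step 7: [let@root] 8

Answer: let at root : (let y = false in 8)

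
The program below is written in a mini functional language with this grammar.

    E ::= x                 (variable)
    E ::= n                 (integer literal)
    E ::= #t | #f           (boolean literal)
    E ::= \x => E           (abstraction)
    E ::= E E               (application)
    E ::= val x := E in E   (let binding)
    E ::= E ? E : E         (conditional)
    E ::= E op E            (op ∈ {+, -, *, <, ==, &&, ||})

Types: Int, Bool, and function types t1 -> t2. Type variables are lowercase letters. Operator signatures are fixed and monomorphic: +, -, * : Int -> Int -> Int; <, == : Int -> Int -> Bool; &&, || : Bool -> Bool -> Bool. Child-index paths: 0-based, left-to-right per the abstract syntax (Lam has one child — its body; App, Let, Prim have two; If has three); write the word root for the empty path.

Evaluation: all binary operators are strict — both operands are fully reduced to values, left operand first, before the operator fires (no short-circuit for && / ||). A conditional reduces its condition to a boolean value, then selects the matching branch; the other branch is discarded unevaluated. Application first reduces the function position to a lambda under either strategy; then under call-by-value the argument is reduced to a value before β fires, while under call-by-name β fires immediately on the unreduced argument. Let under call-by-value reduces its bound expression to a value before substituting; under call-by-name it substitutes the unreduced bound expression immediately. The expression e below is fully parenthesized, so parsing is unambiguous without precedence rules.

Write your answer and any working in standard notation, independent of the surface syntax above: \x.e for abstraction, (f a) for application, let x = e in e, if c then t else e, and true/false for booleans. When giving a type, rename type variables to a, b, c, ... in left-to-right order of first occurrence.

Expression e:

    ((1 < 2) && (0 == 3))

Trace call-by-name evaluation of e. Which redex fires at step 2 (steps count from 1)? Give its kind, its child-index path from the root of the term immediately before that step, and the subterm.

Answer: delta at 1 : (0 == 3)

Trace:
step 0: ((1 < 2) && (0 == 3))
step 1: [delta@0] (true && (0 == 3))
step 2: [delta@1] (true && false)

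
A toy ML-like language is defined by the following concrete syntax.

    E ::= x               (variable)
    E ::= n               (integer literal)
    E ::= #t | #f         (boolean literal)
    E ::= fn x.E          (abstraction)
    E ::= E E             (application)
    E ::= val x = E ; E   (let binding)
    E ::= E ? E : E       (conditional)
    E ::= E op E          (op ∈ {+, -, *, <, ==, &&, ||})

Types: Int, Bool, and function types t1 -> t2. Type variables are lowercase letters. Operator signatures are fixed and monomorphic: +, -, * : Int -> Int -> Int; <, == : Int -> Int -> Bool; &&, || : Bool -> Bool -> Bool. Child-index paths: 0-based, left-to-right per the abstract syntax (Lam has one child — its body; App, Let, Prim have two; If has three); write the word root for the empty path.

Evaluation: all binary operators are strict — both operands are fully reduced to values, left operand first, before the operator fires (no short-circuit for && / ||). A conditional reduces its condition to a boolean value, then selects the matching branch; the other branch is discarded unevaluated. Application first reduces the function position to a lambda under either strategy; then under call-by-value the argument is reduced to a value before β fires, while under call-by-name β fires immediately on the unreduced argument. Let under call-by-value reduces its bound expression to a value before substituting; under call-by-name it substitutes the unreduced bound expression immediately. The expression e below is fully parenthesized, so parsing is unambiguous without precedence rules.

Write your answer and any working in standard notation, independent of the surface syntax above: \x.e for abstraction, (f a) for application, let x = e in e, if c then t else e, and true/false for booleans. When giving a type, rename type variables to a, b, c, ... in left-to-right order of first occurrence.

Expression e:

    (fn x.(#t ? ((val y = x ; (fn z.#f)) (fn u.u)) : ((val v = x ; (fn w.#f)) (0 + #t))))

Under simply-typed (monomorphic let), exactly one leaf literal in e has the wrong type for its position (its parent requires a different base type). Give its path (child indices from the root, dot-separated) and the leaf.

Answer: 0.2.1.1 : true

Derivation:
  unify Bool ~ Bool
x : a
let y : a
\z._ : b -> Bool
u : c
\u._ : c -> c
  unify b -> Bool ~ (c -> c) -> d
  unify b ~ c -> c
  unify Bool ~ d
_ _ : Bool
x : a
let v : a
\w._ : e -> Bool
  unify Int ~ Int
  unify Bool ~ Int
  FAIL: mismatch Bool ~ Int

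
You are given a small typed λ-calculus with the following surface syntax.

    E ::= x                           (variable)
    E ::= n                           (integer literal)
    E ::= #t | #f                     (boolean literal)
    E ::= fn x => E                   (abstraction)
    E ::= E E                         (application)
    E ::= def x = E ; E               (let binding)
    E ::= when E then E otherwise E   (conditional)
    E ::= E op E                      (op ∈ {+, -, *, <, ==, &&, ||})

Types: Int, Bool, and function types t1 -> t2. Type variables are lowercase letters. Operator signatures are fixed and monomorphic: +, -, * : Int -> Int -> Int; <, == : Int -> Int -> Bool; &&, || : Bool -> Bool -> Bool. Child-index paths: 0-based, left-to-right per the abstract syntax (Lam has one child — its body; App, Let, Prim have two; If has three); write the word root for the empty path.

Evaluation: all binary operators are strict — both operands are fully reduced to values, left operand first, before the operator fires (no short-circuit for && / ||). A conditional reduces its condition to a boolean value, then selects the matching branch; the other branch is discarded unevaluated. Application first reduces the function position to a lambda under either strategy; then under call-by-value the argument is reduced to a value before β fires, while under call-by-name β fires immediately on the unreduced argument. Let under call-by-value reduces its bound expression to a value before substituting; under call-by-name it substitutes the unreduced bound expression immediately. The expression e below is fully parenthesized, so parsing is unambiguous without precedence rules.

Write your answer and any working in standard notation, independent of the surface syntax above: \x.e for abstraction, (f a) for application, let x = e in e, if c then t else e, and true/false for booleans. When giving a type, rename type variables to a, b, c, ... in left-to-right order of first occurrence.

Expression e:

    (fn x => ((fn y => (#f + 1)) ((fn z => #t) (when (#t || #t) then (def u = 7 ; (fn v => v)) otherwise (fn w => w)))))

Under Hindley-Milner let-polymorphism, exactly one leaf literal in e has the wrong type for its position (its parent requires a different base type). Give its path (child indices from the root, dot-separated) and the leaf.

Answer: 0.0.0.0 : false

Derivation:
  unify Bool ~ Int
  FAIL: mismatch Bool ~ Int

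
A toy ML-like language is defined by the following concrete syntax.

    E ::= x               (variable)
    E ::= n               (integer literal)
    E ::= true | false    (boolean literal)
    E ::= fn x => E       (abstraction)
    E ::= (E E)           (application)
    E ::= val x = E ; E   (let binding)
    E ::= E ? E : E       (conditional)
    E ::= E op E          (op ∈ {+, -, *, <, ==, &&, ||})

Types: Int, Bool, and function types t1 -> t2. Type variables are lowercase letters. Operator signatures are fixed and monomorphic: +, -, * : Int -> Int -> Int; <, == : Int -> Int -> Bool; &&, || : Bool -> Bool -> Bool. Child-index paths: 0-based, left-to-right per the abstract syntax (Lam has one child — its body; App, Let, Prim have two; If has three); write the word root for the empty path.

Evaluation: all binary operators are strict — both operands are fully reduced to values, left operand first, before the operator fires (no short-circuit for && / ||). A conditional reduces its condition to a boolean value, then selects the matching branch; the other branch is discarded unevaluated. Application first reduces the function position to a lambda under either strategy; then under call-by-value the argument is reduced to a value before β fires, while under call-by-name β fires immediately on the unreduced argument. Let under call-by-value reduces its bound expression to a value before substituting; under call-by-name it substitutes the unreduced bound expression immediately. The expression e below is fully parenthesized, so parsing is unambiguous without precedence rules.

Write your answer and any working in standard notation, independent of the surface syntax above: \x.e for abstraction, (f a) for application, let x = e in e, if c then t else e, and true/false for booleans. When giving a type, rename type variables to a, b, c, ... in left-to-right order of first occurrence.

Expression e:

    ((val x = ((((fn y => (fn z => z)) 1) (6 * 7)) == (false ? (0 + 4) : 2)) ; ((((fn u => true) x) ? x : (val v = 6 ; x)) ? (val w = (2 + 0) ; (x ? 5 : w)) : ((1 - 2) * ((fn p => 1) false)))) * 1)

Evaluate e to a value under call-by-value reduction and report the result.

Answer: -1

Derivation:
step 0: ((let x = ((((\y.(\z.z)) 1) (6 * 7)) == (if false then (0 + 4) else 2)) in (if (if ((\u.true) x) then x else (let v = 6 in x)) then (let w = (2 + 0) in (if x then 5 else w)) else ((1 - 2) * ((\p.1) false)))) * 1)
step 1: [beta@0.0.0.0] ((let x = (((\z.z) (6 * 7)) == (if false then (0 + 4) else 2)) in (if (if ((\u.true) x) then x else (let v = 6 in x)) then (let w = (2 + 0) in (if x then 5 else w)) else ((1 - 2) * ((\p.1) false)))) * 1)
step 2: [delta@0.0.0.1] ((let x = (((\z.z) 42) == (if false then (0 + 4) else 2)) in (if (if ((\u.true) x) then x else (let v = 6 in x)) then (let w = (2 + 0) in (if x then 5 else w)) else ((1 - 2) * ((\p.1) false)))) * 1)
step 3: [beta@0.0.0] ((let x = (42 == (if false then (0 + 4) else 2)) in (if (if ((\u.true) x) then x else (let v = 6 in x)) then (let w = (2 + 0) in (if x then 5 else w)) else ((1 - 2) * ((\p.1) false)))) * 1)
step 4: [if@0.0.1] ((let x = (42 == 2) in (if (if ((\u.true) x) then x else (let v = 6 in x)) then (let w = (2 + 0) in (if x then 5 else w)) else ((1 - 2) * ((\p.1) false)))) * 1)
step 5: [delta@0.0] ((let x = false in (if (if ((\u.true) x) then x else (let v = 6 in x)) then (let w = (2 + 0) in (if x then 5 else w)) else ((1 - 2) * ((\p.1) false)))) * 1)
step 6: [let@0] ((if (if ((\u.true) false) then false else (let v = 6 in false)) then (let w = (2 + 0) in (if false then 5 else w)) else ((1 - 2) * ((\p.1) false))) * 1)
step 7: [beta@0.0.0] ((if (if true then false else (let v = 6 in false)) then (let w = (2 + 0) in (if false then 5 else w)) else ((1 - 2) * ((\p.1) false))) * 1)
step 8: [if@0.0] ((if false then (let w = (2 + 0) in (if false then 5 else w)) else ((1 - 2) * ((\p.1) false))) * 1)
step 9: [if@0] (((1 - 2) * ((\p.1) false)) * 1)
step 10: [delta@0.0] ((-1 * ((\p.1) false)) * 1)
step 11: [beta@0.1] ((-1 * 1) * 1)
step 12: [delta@0] (-1 * 1)
step 13: [delta@root] -1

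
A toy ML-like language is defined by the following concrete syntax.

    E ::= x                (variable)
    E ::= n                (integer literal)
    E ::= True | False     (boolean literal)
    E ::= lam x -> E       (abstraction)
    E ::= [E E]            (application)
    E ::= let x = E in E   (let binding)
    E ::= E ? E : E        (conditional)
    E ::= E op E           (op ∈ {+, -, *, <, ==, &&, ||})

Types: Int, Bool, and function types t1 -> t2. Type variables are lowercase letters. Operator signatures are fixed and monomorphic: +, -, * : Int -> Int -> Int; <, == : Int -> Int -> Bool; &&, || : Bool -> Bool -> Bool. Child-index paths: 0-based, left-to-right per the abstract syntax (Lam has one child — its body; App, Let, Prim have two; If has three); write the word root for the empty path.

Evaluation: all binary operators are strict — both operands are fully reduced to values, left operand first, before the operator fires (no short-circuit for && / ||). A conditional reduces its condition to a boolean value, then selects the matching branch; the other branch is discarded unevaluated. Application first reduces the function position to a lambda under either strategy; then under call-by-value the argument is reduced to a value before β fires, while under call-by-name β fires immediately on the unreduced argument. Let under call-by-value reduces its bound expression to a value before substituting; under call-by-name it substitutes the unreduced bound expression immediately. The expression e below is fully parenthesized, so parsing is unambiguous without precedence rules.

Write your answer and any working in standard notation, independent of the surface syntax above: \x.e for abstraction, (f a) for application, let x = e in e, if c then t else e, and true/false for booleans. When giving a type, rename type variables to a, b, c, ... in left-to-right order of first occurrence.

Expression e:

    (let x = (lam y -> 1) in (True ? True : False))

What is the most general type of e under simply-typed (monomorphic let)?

Answer: Bool

Derivation:
\y._ : a -> Int
let x : a -> Int
  unify Bool ~ Bool
  unify Bool ~ Bool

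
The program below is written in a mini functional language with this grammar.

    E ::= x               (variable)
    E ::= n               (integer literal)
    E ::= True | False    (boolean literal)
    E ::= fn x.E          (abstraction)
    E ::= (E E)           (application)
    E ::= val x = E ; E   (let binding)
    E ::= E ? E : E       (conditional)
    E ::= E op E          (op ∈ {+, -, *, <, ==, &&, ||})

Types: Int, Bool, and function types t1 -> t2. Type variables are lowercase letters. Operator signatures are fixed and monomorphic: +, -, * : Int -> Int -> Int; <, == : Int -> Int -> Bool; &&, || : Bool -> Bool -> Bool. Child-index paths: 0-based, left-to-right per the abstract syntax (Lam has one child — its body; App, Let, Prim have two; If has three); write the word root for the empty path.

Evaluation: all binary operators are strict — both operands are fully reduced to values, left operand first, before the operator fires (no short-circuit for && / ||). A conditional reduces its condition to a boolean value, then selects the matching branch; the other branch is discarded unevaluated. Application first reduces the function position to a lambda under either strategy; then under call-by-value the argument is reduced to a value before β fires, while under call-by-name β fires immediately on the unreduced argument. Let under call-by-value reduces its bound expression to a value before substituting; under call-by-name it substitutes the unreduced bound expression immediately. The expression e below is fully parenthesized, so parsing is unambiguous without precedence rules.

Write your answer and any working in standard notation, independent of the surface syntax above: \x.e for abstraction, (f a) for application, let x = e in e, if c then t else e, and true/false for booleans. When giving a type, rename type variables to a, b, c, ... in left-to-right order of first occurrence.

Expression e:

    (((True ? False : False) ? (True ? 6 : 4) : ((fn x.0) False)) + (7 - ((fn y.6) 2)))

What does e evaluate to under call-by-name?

Derivation:
step 0: ((if (if true then false else false) then (if true then 6 else 4) else ((\x.0) false)) + (7 - ((\y.6) 2)))
step 1: [if@0.0] ((if false then (if true then 6 else 4) else ((\x.0) false)) + (7 - ((\y.6) 2)))
step 2: [if@0] (((\x.0) false) + (7 - ((\y.6) 2)))
step 3: [beta@0] (0 + (7 - ((\y.6) 2)))
step 4: [beta@1.1] (0 + (7 - 6))
step 5: [delta@1] (0 + 1)
step 6: [delta@root] 1

Answer: 1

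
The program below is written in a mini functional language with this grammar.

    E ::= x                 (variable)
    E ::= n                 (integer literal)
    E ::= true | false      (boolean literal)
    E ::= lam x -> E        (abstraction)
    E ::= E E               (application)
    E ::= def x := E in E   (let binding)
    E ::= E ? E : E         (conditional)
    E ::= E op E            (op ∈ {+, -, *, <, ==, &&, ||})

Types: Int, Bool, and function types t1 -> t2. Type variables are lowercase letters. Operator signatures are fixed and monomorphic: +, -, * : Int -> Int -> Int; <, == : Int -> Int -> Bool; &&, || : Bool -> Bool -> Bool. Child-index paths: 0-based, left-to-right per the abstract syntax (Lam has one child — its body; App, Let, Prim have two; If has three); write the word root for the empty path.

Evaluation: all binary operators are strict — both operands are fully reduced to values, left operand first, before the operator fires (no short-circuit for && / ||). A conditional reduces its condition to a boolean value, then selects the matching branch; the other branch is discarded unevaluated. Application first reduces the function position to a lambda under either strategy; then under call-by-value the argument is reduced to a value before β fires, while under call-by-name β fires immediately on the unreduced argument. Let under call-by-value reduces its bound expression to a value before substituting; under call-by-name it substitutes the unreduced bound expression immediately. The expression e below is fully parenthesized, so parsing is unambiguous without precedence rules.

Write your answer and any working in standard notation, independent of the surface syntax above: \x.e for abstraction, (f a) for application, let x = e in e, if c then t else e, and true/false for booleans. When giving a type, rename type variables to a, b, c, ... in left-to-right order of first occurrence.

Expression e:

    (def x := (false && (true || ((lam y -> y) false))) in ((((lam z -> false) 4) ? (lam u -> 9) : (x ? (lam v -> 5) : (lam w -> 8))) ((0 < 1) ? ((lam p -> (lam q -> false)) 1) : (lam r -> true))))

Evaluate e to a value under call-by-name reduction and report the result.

Derivation:
step 0: (let x = (false && (true || ((\y.y) false))) in ((if ((\z.false) 4) then (\u.9) else (if x then (\v.5) else (\w.8))) (if (0 < 1) then ((\p.(\q.false)) 1) else (\r.true))))
step 1: [let@root] ((if ((\z.false) 4) then (\u.9) else (if (false && (true || ((\y.y) false))) then (\v.5) else (\w.8))) (if (0 < 1) then ((\p.(\q.false)) 1) else (\r.true)))
step 2: [beta@0.0] ((if false then (\u.9) else (if (false && (true || ((\y.y) false))) then (\v.5) else (\w.8))) (if (0 < 1) then ((\p.(\q.false)) 1) else (\r.true)))
step 3: [if@0] ((if (false && (true || ((\y.y) false))) then (\v.5) else (\w.8)) (if (0 < 1) then ((\p.(\q.false)) 1) else (\r.true)))
step 4: [beta@0.0.1.1] ((if (false && (true || false)) then (\v.5) else (\w.8)) (if (0 < 1) then ((\p.(\q.false)) 1) else (\r.true)))
step 5: [delta@0.0.1] ((if (false && true) then (\v.5) else (\w.8)) (if (0 < 1) then ((\p.(\q.false)) 1) else (\r.true)))
step 6: [delta@0.0] ((if false then (\v.5) else (\w.8)) (if (0 < 1) then ((\p.(\q.false)) 1) else (\r.true)))
step 7: [if@0] ((\w.8) (if (0 < 1) then ((\p.(\q.false)) 1) else (\r.true)))
step 8: [beta@root] 8

Answer: 8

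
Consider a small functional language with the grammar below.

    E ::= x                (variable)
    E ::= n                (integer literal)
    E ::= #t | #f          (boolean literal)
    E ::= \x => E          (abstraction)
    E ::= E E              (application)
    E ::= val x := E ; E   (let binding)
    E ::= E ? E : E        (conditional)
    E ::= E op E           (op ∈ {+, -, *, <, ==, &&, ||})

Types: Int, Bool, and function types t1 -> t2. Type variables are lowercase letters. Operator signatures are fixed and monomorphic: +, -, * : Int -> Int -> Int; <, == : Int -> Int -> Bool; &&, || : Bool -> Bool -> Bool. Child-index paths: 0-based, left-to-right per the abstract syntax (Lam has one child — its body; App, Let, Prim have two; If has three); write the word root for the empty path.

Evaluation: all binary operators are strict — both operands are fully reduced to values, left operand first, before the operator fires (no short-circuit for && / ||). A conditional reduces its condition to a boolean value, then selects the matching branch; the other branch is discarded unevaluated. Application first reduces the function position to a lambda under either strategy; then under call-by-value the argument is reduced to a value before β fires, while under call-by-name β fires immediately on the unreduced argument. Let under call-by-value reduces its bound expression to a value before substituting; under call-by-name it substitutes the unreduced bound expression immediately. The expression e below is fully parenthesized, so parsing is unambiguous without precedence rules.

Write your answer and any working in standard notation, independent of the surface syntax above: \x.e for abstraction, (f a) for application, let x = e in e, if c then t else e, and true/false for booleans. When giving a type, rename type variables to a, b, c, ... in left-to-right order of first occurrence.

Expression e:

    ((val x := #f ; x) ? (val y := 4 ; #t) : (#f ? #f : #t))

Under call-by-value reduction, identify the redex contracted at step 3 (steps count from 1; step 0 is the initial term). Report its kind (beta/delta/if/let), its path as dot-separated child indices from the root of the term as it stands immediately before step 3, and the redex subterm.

Answer: if at root : (if false then false else true)

Derivation:
step 0: (if (let x = false in x) then (let y = 4 in true) else (if false then false else true))
step 1: [let@0] (if false then (let y = 4 in true) else (if false then false else true))
step 2: [if@root] (if false then false else true)
step 3: [if@root] true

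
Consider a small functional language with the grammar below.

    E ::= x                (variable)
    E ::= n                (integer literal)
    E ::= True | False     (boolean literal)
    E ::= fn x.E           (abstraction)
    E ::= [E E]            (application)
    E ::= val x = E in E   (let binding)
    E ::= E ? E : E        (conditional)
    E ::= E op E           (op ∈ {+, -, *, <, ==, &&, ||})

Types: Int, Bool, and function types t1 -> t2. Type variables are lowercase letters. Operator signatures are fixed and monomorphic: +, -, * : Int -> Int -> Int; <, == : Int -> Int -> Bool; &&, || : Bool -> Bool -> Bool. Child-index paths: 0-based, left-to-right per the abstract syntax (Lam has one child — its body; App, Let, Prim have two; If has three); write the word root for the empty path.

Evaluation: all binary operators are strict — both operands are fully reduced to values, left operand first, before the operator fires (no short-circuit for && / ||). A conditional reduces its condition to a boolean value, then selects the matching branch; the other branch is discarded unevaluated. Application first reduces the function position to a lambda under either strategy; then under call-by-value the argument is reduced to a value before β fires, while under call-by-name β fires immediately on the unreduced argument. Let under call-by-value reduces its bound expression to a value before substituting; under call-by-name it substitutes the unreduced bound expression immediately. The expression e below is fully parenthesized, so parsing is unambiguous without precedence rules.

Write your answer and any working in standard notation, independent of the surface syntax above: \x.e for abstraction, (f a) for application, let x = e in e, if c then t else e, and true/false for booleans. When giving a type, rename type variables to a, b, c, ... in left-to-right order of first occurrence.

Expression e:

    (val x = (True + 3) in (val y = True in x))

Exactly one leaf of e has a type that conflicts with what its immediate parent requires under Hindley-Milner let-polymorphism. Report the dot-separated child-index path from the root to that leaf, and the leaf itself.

Answer: 0.0 : true

Derivation:
  unify Bool ~ Int
  FAIL: mismatch Bool ~ Int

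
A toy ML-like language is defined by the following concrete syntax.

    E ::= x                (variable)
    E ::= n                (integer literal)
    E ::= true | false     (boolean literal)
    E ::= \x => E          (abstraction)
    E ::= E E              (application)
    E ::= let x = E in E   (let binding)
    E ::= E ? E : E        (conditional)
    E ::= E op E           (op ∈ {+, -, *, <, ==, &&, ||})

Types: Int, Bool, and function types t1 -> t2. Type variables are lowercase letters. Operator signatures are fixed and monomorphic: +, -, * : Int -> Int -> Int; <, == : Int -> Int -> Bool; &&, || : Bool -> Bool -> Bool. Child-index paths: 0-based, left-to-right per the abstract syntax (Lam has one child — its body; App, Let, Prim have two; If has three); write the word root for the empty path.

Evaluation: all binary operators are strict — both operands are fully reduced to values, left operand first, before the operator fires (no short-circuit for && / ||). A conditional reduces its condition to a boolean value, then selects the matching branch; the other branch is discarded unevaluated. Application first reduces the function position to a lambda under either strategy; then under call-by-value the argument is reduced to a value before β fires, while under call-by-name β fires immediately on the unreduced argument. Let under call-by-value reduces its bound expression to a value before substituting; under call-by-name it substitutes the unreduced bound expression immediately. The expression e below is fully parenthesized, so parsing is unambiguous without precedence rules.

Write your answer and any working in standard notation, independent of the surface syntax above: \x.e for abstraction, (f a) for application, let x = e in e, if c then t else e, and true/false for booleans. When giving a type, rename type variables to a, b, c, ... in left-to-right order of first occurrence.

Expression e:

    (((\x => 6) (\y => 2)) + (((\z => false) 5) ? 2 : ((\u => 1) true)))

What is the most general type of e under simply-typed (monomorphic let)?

Answer: Int

Trace:
\x._ : a -> Int
\y._ : b -> Int
  unify a -> Int ~ (b -> Int) -> c
  unify a ~ b -> Int
  unify Int ~ c
_ _ : Int
  unify Int ~ Int
\z._ : d -> Bool
  unify d -> Bool ~ Int -> e
  unify d ~ Int
  unify Bool ~ e
_ _ : Bool
  unify Bool ~ Bool
\u._ : f -> Int
  unify f -> Int ~ Bool -> g
  unify f ~ Bool
  unify Int ~ g
_ _ : Int
  unify Int ~ Int
  unify Int ~ Int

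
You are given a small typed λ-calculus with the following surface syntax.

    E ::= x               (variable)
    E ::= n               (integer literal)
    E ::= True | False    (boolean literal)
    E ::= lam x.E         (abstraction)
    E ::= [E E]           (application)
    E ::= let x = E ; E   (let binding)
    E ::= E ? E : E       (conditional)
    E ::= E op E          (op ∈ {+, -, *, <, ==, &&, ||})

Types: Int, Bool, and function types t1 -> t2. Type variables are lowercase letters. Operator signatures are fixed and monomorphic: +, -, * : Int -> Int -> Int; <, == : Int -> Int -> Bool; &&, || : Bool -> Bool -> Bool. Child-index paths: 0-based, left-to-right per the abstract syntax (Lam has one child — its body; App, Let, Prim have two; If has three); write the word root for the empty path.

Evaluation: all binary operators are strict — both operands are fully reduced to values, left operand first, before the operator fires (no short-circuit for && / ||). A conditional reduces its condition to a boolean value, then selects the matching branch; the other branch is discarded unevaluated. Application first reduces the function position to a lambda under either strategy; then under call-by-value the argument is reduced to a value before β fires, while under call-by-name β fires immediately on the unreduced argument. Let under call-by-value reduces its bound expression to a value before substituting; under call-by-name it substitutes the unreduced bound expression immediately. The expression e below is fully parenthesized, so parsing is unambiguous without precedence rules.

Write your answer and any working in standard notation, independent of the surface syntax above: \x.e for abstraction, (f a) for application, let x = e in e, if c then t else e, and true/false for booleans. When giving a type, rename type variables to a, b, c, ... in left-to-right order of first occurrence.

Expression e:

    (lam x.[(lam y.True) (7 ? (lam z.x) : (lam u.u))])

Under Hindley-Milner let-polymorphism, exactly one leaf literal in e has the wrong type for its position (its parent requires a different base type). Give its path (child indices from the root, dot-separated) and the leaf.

Answer: 0.1.0 : 7

Working:
\y._ : b -> Bool
  unify Int ~ Bool
  FAIL: mismatch Int ~ Bool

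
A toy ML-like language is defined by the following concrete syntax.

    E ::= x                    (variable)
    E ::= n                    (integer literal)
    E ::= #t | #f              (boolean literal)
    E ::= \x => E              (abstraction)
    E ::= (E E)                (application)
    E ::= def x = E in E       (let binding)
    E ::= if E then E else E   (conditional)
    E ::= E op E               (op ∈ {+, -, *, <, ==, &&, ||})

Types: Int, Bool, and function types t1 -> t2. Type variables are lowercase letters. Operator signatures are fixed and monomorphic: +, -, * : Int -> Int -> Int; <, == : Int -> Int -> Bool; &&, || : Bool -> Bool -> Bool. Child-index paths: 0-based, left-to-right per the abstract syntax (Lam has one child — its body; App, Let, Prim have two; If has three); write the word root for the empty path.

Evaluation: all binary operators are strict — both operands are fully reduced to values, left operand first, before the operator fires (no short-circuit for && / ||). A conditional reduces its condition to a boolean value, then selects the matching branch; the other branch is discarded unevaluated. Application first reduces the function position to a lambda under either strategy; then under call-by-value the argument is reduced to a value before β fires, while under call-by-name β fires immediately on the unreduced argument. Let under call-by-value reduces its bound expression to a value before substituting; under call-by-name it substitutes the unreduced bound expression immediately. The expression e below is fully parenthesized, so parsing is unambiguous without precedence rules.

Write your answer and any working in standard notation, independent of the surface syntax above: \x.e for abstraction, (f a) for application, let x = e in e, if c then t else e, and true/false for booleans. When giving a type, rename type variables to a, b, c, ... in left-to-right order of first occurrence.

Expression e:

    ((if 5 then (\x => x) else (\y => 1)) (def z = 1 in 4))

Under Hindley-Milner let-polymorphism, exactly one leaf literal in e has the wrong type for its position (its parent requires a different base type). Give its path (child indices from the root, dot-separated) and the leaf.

Answer: 0.0 : 5

Trace:
  unify Int ~ Bool
  FAIL: mismatch Int ~ Bool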